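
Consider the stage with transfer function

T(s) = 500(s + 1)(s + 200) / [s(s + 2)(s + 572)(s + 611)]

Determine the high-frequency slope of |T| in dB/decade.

-40 dB/decade

Each pole contributes −20 dB/decade at high frequency; each zero contributes +20 dB/decade.
Net: 2 zero(s) − 4 pole(s) → -40 dB/decade.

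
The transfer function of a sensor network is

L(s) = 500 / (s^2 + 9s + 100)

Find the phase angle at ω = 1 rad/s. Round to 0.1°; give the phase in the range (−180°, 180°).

-5.2°

At s = jω = j1:
quadratic: (j1)² + 9·j1 + 100 = 99 + j9 → |·| ≈ 99.408, ∠ ≈ 5.19°
∠L = 0.00° − 5.19° = -5.19°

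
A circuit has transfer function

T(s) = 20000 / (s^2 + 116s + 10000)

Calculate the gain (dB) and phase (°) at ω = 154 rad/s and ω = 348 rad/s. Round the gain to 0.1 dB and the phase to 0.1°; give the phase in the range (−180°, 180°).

At s = jω = j154:
quadratic: (j154)² + 116·j154 + 10000 = -13716 + j17864 → |·| ≈ 22522, ∠ ≈ 127.52°
|T| = 20000 / 22522 ≈ 0.88802
Gain = 20 log₁₀(0.88802) ≈ -1.03 dB
∠T = 0.00° − 127.52° = -127.52°

At s = jω = j348:
quadratic: (j348)² + 116·j348 + 10000 = -111104 + j40368 → |·| ≈ 1.1821e+05, ∠ ≈ 160.03°
|T| = 20000 / 1.1821e+05 ≈ 0.16919
Gain = 20 log₁₀(0.16919) ≈ -15.43 dB
∠T = 0.00° − 160.03° = -160.03°

ω = 154: -1.0 dB, -127.5°; ω = 348: -15.4 dB, -160.0°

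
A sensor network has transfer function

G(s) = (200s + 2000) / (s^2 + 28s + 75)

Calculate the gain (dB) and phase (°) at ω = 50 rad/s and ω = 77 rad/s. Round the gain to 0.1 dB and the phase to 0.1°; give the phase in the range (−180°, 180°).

Substitute s = j50:
Numerator: 200(j50) + 2000 = 2000 + j10000
Denominator: (j50)^2 + 28(j50) + 75 = -2425 + j1400
|N| = √(2000² + 10000²) ≈ 10198, ∠N ≈ 78.69°
|D| = √(2425² + 1400²) ≈ 2800.1, ∠D ≈ 150.00°
|G| = 10198 / 2800.1 ≈ 3.642
Gain = 20 log₁₀(3.642) ≈ 11.23 dB
∠G = 78.69° − 150.00° = -71.31°

Substitute s = j77:
Numerator: 200(j77) + 2000 = 2000 + j15400
Denominator: (j77)^2 + 28(j77) + 75 = -5854 + j2156
|N| = √(2000² + 15400²) ≈ 15529, ∠N ≈ 82.60°
|D| = √(5854² + 2156²) ≈ 6238.4, ∠D ≈ 159.78°
|G| = 15529 / 6238.4 ≈ 2.4893
Gain = 20 log₁₀(2.4893) ≈ 7.92 dB
∠G = 82.60° − 159.78° = -77.18°

ω = 50: 11.2 dB, -71.3°; ω = 77: 7.9 dB, -77.2°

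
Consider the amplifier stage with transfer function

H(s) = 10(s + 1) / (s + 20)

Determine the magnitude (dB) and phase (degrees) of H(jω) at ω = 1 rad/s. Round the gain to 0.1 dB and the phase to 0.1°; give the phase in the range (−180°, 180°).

At s = jω = j1:
zero (s+1): 1 + j1 → |·| = √(1²+1²) = √2 ≈ 1.4142, ∠ = arctan(1/1) ≈ 45.00°
pole (s+20): 20 + j1 → |·| = √(20²+1²) = √401 ≈ 20.025, ∠ = arctan(1/20) ≈ 2.86°
|H| = 10 · 1.4142 / 20.025 ≈ 0.70622
Gain = 20 log₁₀(0.70622) ≈ -3.02 dB
∠H = 45.00° − 2.86° = 42.14°

-3.0 dB, 42.1°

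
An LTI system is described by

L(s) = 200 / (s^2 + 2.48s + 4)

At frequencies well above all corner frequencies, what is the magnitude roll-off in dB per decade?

-40 dB/decade

Each pole contributes −20 dB/decade at high frequency; each zero contributes +20 dB/decade.
Net: 0 zero(s) − 2 pole(s) → -40 dB/decade.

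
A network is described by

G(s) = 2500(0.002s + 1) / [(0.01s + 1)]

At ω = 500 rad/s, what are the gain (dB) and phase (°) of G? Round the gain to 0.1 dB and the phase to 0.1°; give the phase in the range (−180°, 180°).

At ω = 500 rad/s:
zero (1 + j500·0.002) = 1 + j1 → |·| ≈ 1.4142, ∠ ≈ 45.00°
pole (1 + j500·0.01) = 1 + j5 → |·| ≈ 5.099, ∠ ≈ 78.69°
|G| = 2500 · 1.4142 / (5.099) ≈ 693.37
Gain = 20 log₁₀(693.37) ≈ 56.82 dB
∠G = (45.00°) − (78.69°) = -33.69°

56.8 dB, -33.7°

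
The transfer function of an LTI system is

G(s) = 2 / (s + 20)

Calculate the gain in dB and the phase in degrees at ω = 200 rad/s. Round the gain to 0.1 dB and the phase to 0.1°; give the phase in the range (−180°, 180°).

-40.0 dB, -84.3°

At s = jω = j200:
pole (s+20): 20 + j200 → |·| = √(20²+200²) = √40400 ≈ 201, ∠ = arctan(200/20) ≈ 84.29°
|G| = 2 / 201 ≈ 0.0099502
Gain = 20 log₁₀(0.0099502) ≈ -40.04 dB
∠G = 0.00° − 84.29° = -84.29°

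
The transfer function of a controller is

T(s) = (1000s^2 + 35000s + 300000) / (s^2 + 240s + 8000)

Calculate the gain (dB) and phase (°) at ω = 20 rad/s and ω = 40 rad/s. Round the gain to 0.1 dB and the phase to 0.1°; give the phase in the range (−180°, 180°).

ω = 20: 37.9 dB, 65.9°; ω = 40: 44.4 dB, 76.6°

Substitute s = j20:
Numerator: 1000(j20)^2 + 35000(j20) + 300000 = -100000 + j700000
Denominator: (j20)^2 + 240(j20) + 8000 = 7600 + j4800
|N| = √(100000² + 700000²) ≈ 7.0711e+05, ∠N ≈ 98.13°
|D| = √(7600² + 4800²) ≈ 8988.9, ∠D ≈ 32.28°
|T| = 7.0711e+05 / 8988.9 ≈ 78.665
Gain = 20 log₁₀(78.665) ≈ 37.92 dB
∠T = 98.13° − 32.28° = 65.85°

Substitute s = j40:
Numerator: 1000(j40)^2 + 35000(j40) + 300000 = -1300000 + j1400000
Denominator: (j40)^2 + 240(j40) + 8000 = 6400 + j9600
|N| = √(1300000² + 1400000²) ≈ 1.9105e+06, ∠N ≈ 132.88°
|D| = √(6400² + 9600²) ≈ 11538, ∠D ≈ 56.31°
|T| = 1.9105e+06 / 11538 ≈ 165.58
Gain = 20 log₁₀(165.58) ≈ 44.38 dB
∠T = 132.88° − 56.31° = 76.57°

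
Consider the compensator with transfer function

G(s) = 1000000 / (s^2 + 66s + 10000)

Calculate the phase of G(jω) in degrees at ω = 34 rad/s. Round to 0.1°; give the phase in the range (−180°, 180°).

At s = jω = j34:
quadratic: (j34)² + 66·j34 + 10000 = 8844 + j2244 → |·| ≈ 9124.2, ∠ ≈ 14.24°
∠G = 0.00° − 14.24° = -14.24°

-14.2°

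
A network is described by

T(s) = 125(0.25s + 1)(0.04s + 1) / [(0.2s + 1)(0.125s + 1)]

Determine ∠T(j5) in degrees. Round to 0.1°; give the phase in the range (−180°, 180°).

At ω = 5 rad/s:
zero (1 + j5·0.25) = 1 + j1.25 → |·| ≈ 1.6008, ∠ ≈ 51.34°
zero (1 + j5·0.04) = 1 + j0.2 → |·| ≈ 1.0198, ∠ ≈ 11.31°
pole (1 + j5·0.2) = 1 + j1 → |·| ≈ 1.4142, ∠ ≈ 45.00°
pole (1 + j5·0.125) = 1 + j0.625 → |·| ≈ 1.1792, ∠ ≈ 32.01°
∠T = (51.34° + 11.31°) − (45.00° + 32.01°) = -14.36°

-14.4°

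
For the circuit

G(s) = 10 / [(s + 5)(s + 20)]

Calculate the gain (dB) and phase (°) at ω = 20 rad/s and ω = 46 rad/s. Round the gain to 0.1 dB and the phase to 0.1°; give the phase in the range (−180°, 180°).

At s = jω = j20:
pole (s+5): 5 + j20 → |·| = √(5²+20²) = √425 ≈ 20.616, ∠ = arctan(20/5) ≈ 75.96°
pole (s+20): 20 + j20 → |·| = √(20²+20²) = √800 ≈ 28.284, ∠ = arctan(20/20) ≈ 45.00°
|G| = 10 / 583.1 ≈ 0.01715
Gain = 20 log₁₀(0.01715) ≈ -35.31 dB
∠G = 0.00° − 120.96° = -120.96°

At s = jω = j46:
pole (s+5): 5 + j46 → |·| = √(5²+46²) = √2141 ≈ 46.271, ∠ = arctan(46/5) ≈ 83.80°
pole (s+20): 20 + j46 → |·| = √(20²+46²) = √2516 ≈ 50.16, ∠ = arctan(46/20) ≈ 66.50°
|G| = 10 / 2321 ≈ 0.0043085
Gain = 20 log₁₀(0.0043085) ≈ -47.31 dB
∠G = 0.00° − 150.30° = -150.30°

ω = 20: -35.3 dB, -121.0°; ω = 46: -47.3 dB, -150.3°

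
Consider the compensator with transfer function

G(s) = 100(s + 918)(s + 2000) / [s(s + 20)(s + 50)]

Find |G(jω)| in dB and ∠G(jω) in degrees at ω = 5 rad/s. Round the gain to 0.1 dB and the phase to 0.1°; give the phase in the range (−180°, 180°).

91.0 dB, -109.3°

At s = jω = j5:
zero (s+918): 918 + j5 → |·| = √(918²+5²) = √842749 ≈ 918.01, ∠ = arctan(5/918) ≈ 0.31°
zero (s+2000): 2000 + j5 → |·| = √(2000²+5²) = √4000025 ≈ 2000, ∠ = arctan(5/2000) ≈ 0.14°
pole (s+20): 20 + j5 → |·| = √(20²+5²) = √425 ≈ 20.616, ∠ = arctan(5/20) ≈ 14.04°
pole (s+50): 50 + j5 → |·| = √(50²+5²) = √2525 ≈ 50.249, ∠ = arctan(5/50) ≈ 5.71°
pole at origin: |s| = 5, ∠ = 90.00° (in denominator)
|G| = 100 · 1.836e+06 / 5179.7 ≈ 35446
Gain = 20 log₁₀(35446) ≈ 90.99 dB
∠G = 0.45° − 109.75° = -109.30°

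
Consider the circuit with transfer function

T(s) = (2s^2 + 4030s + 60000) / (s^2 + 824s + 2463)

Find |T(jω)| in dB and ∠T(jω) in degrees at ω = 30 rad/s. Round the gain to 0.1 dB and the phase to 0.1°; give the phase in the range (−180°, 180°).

14.7 dB, -22.1°

Substitute s = j30:
Numerator: 2(j30)^2 + 4030(j30) + 60000 = 58200 + j120900
Denominator: (j30)^2 + 824(j30) + 2463 = 1563 + j24720
|N| = √(58200² + 120900²) ≈ 1.3418e+05, ∠N ≈ 64.29°
|D| = √(1563² + 24720²) ≈ 24769, ∠D ≈ 86.38°
|T| = 1.3418e+05 / 24769 ≈ 5.4173
Gain = 20 log₁₀(5.4173) ≈ 14.68 dB
∠T = 64.29° − 86.38° = -22.09°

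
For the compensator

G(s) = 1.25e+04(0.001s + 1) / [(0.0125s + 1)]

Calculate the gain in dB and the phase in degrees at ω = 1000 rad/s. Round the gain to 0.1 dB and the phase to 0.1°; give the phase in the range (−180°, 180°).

At ω = 1000 rad/s:
zero (1 + j1000·0.001) = 1 + j1 → |·| ≈ 1.4142, ∠ ≈ 45.00°
pole (1 + j1000·0.0125) = 1 + j12.5 → |·| ≈ 12.54, ∠ ≈ 85.43°
|G| = 1.25e+04 · 1.4142 / (12.54) ≈ 1409.7
Gain = 20 log₁₀(1409.7) ≈ 62.98 dB
∠G = (45.00°) − (85.43°) = -40.43°

63.0 dB, -40.4°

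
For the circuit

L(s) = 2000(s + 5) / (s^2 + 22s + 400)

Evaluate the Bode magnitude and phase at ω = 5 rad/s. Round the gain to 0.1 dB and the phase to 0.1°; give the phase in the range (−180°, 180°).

At s = jω = j5:
zero (s+5): 5 + j5 → |·| = √(5²+5²) = √50 ≈ 7.0711, ∠ = arctan(5/5) ≈ 45.00°
quadratic: (j5)² + 22·j5 + 400 = 375 + j110 → |·| ≈ 390.8, ∠ ≈ 16.35°
|L| = 2000 · 7.0711 / 390.8 ≈ 36.188
Gain = 20 log₁₀(36.188) ≈ 31.17 dB
∠L = 45.00° − 16.35° = 28.65°

31.2 dB, 28.7°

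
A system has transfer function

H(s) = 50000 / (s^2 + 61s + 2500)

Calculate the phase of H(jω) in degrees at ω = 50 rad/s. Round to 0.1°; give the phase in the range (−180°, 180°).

At s = jω = j50:
quadratic: (j50)² + 61·j50 + 2500 = 0 + j3050 → |·| ≈ 3050, ∠ ≈ 90.00°
∠H = 0.00° − 90.00° = -90.00°

-90.0°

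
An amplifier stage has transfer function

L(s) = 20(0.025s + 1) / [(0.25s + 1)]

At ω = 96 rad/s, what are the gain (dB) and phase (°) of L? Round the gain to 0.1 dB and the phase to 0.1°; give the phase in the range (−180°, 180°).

At ω = 96 rad/s:
zero (1 + j96·0.025) = 1 + j2.4 → |·| ≈ 2.6, ∠ ≈ 67.38°
pole (1 + j96·0.25) = 1 + j24 → |·| ≈ 24.021, ∠ ≈ 87.61°
|L| = 20 · 2.6 / (24.021) ≈ 2.1648
Gain = 20 log₁₀(2.1648) ≈ 6.71 dB
∠L = (67.38°) − (87.61°) = -20.23°

6.7 dB, -20.2°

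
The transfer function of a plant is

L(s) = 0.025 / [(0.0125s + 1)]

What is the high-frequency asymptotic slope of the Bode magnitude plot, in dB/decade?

Each pole contributes −20 dB/decade at high frequency; each zero contributes +20 dB/decade.
Net: 0 zero(s) − 1 pole(s) → -20 dB/decade.

-20 dB/decade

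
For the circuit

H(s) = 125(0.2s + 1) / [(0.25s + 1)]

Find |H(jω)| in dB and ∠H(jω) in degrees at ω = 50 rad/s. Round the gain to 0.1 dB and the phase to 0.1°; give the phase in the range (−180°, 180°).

At ω = 50 rad/s:
zero (1 + j50·0.2) = 1 + j10 → |·| ≈ 10.05, ∠ ≈ 84.29°
pole (1 + j50·0.25) = 1 + j12.5 → |·| ≈ 12.54, ∠ ≈ 85.43°
|H| = 125 · 10.05 / (12.54) ≈ 100.18
Gain = 20 log₁₀(100.18) ≈ 40.02 dB
∠H = (84.29°) − (85.43°) = -1.14°

40.0 dB, -1.1°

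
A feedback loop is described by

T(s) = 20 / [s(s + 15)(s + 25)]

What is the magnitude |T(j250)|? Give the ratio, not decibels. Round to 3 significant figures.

1.27e-06

At s = jω = j250:
pole (s+15): 15 + j250 → |·| = √(15²+250²) = √62725 ≈ 250.45, ∠ = arctan(250/15) ≈ 86.57°
pole (s+25): 25 + j250 → |·| = √(25²+250²) = √63125 ≈ 251.25, ∠ = arctan(250/25) ≈ 84.29°
pole at origin: |s| = 250, ∠ = 90.00° (in denominator)
|T| = 20 / 1.5731e+07 ≈ 1.2714e-06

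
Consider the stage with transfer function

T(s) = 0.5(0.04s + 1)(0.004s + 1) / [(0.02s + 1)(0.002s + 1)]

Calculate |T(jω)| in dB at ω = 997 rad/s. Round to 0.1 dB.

At ω = 997 rad/s:
zero (1 + j997·0.04) = 1 + j39.88 → |·| ≈ 39.893, ∠ ≈ 88.56°
zero (1 + j997·0.004) = 1 + j3.988 → |·| ≈ 4.1115, ∠ ≈ 75.92°
pole (1 + j997·0.02) = 1 + j19.94 → |·| ≈ 19.965, ∠ ≈ 87.13°
pole (1 + j997·0.002) = 1 + j1.994 → |·| ≈ 2.2307, ∠ ≈ 63.37°
|T| = 0.5 · 39.893 · 4.1115 / (19.965 · 2.2307) ≈ 1.8414
Gain = 20 log₁₀(1.8414) ≈ 5.30 dB

5.3 dB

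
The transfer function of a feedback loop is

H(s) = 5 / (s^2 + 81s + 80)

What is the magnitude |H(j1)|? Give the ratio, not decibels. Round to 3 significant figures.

0.0442

Substitute s = j1:
Numerator: 5 = 5 + j0
Denominator: (j1)^2 + 81(j1) + 80 = 79 + j81
|N| = √(5² + 0²) ≈ 5, ∠N ≈ 0.00°
|D| = √(79² + 81²) ≈ 113.15, ∠D ≈ 45.72°
|H| = 5 / 113.15 ≈ 0.044189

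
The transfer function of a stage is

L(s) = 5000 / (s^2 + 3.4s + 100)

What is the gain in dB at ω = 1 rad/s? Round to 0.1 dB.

At s = jω = j1:
quadratic: (j1)² + 3.4·j1 + 100 = 99 + j3.4 → |·| ≈ 99.058, ∠ ≈ 1.97°
|L| = 5000 / 99.058 ≈ 50.475
Gain = 20 log₁₀(50.475) ≈ 34.06 dB

34.1 dB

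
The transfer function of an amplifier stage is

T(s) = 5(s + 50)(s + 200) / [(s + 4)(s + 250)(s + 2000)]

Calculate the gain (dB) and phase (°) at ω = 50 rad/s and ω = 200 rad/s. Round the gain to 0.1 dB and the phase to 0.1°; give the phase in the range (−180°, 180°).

At s = jω = j50:
zero (s+50): 50 + j50 → |·| = √(50²+50²) = √5000 ≈ 70.711, ∠ = arctan(50/50) ≈ 45.00°
zero (s+200): 200 + j50 → |·| = √(200²+50²) = √42500 ≈ 206.16, ∠ = arctan(50/200) ≈ 14.04°
pole (s+4): 4 + j50 → |·| = √(4²+50²) = √2516 ≈ 50.16, ∠ = arctan(50/4) ≈ 85.43°
pole (s+250): 250 + j50 → |·| = √(250²+50²) = √65000 ≈ 254.95, ∠ = arctan(50/250) ≈ 11.31°
pole (s+2000): 2000 + j50 → |·| = √(2000²+50²) = √4002500 ≈ 2000.6, ∠ = arctan(50/2000) ≈ 1.43°
|T| = 5 · 14578 / 2.5584e+07 ≈ 0.002849
Gain = 20 log₁₀(0.002849) ≈ -50.91 dB
∠T = 59.04° − 98.17° = -39.13°

At s = jω = j200:
zero (s+50): 50 + j200 → |·| = √(50²+200²) = √42500 ≈ 206.16, ∠ = arctan(200/50) ≈ 75.96°
zero (s+200): 200 + j200 → |·| = √(200²+200²) = √80000 ≈ 282.84, ∠ = arctan(200/200) ≈ 45.00°
pole (s+4): 4 + j200 → |·| = √(4²+200²) = √40016 ≈ 200.04, ∠ = arctan(200/4) ≈ 88.85°
pole (s+250): 250 + j200 → |·| = √(250²+200²) = √102500 ≈ 320.16, ∠ = arctan(200/250) ≈ 38.66°
pole (s+2000): 2000 + j200 → |·| = √(2000²+200²) = √4040000 ≈ 2010, ∠ = arctan(200/2000) ≈ 5.71°
|T| = 5 · 58310 / 1.2873e+08 ≈ 0.0022648
Gain = 20 log₁₀(0.0022648) ≈ -52.90 dB
∠T = 120.96° − 133.22° = -12.26°

ω = 50: -50.9 dB, -39.1°; ω = 200: -52.9 dB, -12.3°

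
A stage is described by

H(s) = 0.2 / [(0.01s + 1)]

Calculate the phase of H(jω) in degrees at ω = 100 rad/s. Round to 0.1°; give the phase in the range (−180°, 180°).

At ω = 100 rad/s:
pole (1 + j100·0.01) = 1 + j1 → |·| ≈ 1.4142, ∠ ≈ 45.00°
∠H = (0°) − (45.00°) = -45.00°

-45.0°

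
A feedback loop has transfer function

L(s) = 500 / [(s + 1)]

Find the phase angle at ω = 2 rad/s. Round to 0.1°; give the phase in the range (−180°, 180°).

At ω = 2 rad/s:
pole (1 + j2·1) = 1 + j2 → |·| ≈ 2.2361, ∠ ≈ 63.43°
∠L = (0°) − (63.43°) = -63.43°

-63.4°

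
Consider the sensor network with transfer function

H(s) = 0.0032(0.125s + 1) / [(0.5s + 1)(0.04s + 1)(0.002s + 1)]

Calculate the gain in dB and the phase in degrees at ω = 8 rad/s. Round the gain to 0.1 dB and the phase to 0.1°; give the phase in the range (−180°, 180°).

At ω = 8 rad/s:
zero (1 + j8·0.125) = 1 + j1 → |·| ≈ 1.4142, ∠ ≈ 45.00°
pole (1 + j8·0.5) = 1 + j4 → |·| ≈ 4.1231, ∠ ≈ 75.96°
pole (1 + j8·0.04) = 1 + j0.32 → |·| ≈ 1.05, ∠ ≈ 17.74°
pole (1 + j8·0.002) = 1 + j0.016 → |·| ≈ 1.0001, ∠ ≈ 0.92°
|H| = 0.0032 · 1.4142 / (4.1231 · 1.05 · 1.0001) ≈ 0.0010452
Gain = 20 log₁₀(0.0010452) ≈ -59.62 dB
∠H = (45.00°) − (75.96° + 17.74° + 0.92°) = -49.62°

-59.6 dB, -49.6°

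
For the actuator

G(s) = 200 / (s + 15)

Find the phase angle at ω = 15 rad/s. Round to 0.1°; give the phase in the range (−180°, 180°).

Substitute s = j15:
Numerator: 200 = 200 + j0
Denominator: (j15) + 15 = 15 + j15
|N| = √(200² + 0²) ≈ 200, ∠N ≈ 0.00°
|D| = √(15² + 15²) ≈ 21.213, ∠D ≈ 45.00°
∠G = 0.00° − 45.00° = -45.00°

-45.0°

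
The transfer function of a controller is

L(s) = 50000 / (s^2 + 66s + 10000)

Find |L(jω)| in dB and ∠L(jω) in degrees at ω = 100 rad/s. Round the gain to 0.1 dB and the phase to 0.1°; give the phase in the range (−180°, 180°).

At s = jω = j100:
quadratic: (j100)² + 66·j100 + 10000 = 0 + j6600 → |·| ≈ 6600, ∠ ≈ 90.00°
|L| = 50000 / 6600 ≈ 7.5758
Gain = 20 log₁₀(7.5758) ≈ 17.59 dB
∠L = 0.00° − 90.00° = -90.00°

17.6 dB, -90.0°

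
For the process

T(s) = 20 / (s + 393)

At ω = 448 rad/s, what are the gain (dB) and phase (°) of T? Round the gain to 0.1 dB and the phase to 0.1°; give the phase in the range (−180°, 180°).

-29.5 dB, -48.7°

At s = jω = j448:
pole (s+393): 393 + j448 → |·| = √(393²+448²) = √355153 ≈ 595.95, ∠ = arctan(448/393) ≈ 48.74°
|T| = 20 / 595.95 ≈ 0.03356
Gain = 20 log₁₀(0.03356) ≈ -29.48 dB
∠T = 0.00° − 48.74° = -48.74°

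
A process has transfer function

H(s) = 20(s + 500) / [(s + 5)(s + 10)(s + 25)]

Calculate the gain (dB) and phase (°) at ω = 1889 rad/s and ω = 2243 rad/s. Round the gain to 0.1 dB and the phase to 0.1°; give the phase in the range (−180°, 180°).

At s = jω = j1889:
zero (s+500): 500 + j1889 → |·| = √(500²+1889²) = √3818321 ≈ 1954.1, ∠ = arctan(1889/500) ≈ 75.17°
pole (s+5): 5 + j1889 → |·| = √(5²+1889²) = √3568346 ≈ 1889, ∠ = arctan(1889/5) ≈ 89.85°
pole (s+10): 10 + j1889 → |·| = √(10²+1889²) = √3568421 ≈ 1889, ∠ = arctan(1889/10) ≈ 89.70°
pole (s+25): 25 + j1889 → |·| = √(25²+1889²) = √3568946 ≈ 1889.2, ∠ = arctan(1889/25) ≈ 89.24°
|H| = 20 · 1954.1 / 6.7413e+09 ≈ 5.7974e-06
Gain = 20 log₁₀(5.7974e-06) ≈ -104.74 dB
∠H = 75.17° − 268.79° = -193.62° ≡ 166.38° (principal value)

At s = jω = j2243:
zero (s+500): 500 + j2243 → |·| = √(500²+2243²) = √5281049 ≈ 2298.1, ∠ = arctan(2243/500) ≈ 77.43°
pole (s+5): 5 + j2243 → |·| = √(5²+2243²) = √5031074 ≈ 2243, ∠ = arctan(2243/5) ≈ 89.87°
pole (s+10): 10 + j2243 → |·| = √(10²+2243²) = √5031149 ≈ 2243, ∠ = arctan(2243/10) ≈ 89.74°
pole (s+25): 25 + j2243 → |·| = √(25²+2243²) = √5031674 ≈ 2243.1, ∠ = arctan(2243/25) ≈ 89.36°
|H| = 20 · 2298.1 / 1.1285e+10 ≈ 4.0728e-06
Gain = 20 log₁₀(4.0728e-06) ≈ -107.80 dB
∠H = 77.43° − 268.97° = -191.54° ≡ 168.46° (principal value)

ω = 1889: -104.7 dB, 166.4°; ω = 2243: -107.8 dB, 168.5°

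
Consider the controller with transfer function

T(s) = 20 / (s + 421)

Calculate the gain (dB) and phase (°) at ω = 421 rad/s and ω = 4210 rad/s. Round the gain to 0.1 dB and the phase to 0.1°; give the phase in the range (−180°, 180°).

At s = jω = j421:
pole (s+421): 421 + j421 → |·| = √(421²+421²) = √354482 ≈ 595.38, ∠ = arctan(421/421) ≈ 45.00°
|T| = 20 / 595.38 ≈ 0.033592
Gain = 20 log₁₀(0.033592) ≈ -29.48 dB
∠T = 0.00° − 45.00° = -45.00°

At s = jω = j4210:
pole (s+421): 421 + j4210 → |·| = √(421²+4210²) = √17901341 ≈ 4231, ∠ = arctan(4210/421) ≈ 84.29°
|T| = 20 / 4231 ≈ 0.004727
Gain = 20 log₁₀(0.004727) ≈ -46.51 dB
∠T = 0.00° − 84.29° = -84.29°

ω = 421: -29.5 dB, -45.0°; ω = 4210: -46.5 dB, -84.3°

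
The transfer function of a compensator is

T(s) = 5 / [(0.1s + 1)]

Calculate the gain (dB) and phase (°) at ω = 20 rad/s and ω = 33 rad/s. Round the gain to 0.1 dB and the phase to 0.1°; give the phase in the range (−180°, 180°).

ω = 20: 7.0 dB, -63.4°; ω = 33: 3.2 dB, -73.1°

At ω = 20 rad/s:
pole (1 + j20·0.1) = 1 + j2 → |·| ≈ 2.2361, ∠ ≈ 63.43°
|T| = 5 · 1 / (2.2361) ≈ 2.236
Gain = 20 log₁₀(2.236) ≈ 6.99 dB
∠T = (0°) − (63.43°) = -63.43°

At ω = 33 rad/s:
pole (1 + j33·0.1) = 1 + j3.3 → |·| ≈ 3.4482, ∠ ≈ 73.14°
|T| = 5 · 1 / (3.4482) ≈ 1.45
Gain = 20 log₁₀(1.45) ≈ 3.23 dB
∠T = (0°) − (73.14°) = -73.14°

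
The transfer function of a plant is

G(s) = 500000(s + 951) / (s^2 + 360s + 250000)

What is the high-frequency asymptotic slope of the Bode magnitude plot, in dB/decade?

-20 dB/decade

Each pole contributes −20 dB/decade at high frequency; each zero contributes +20 dB/decade.
Net: 1 zero(s) − 2 pole(s) → -20 dB/decade.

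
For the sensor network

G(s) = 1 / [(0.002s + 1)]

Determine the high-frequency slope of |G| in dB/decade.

-20 dB/decade

Each pole contributes −20 dB/decade at high frequency; each zero contributes +20 dB/decade.
Net: 0 zero(s) − 1 pole(s) → -20 dB/decade.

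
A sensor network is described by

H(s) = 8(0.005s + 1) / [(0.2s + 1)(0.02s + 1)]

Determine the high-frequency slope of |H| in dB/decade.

Each pole contributes −20 dB/decade at high frequency; each zero contributes +20 dB/decade.
Net: 1 zero(s) − 2 pole(s) → -20 dB/decade.

-20 dB/decade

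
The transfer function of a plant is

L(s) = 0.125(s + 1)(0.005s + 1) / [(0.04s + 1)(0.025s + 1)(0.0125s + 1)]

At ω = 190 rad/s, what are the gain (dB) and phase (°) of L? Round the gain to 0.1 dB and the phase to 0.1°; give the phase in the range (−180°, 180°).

At ω = 190 rad/s:
zero (1 + j190·1) = 1 + j190 → |·| ≈ 190, ∠ ≈ 89.70°
zero (1 + j190·0.005) = 1 + j0.95 → |·| ≈ 1.3793, ∠ ≈ 43.53°
pole (1 + j190·0.04) = 1 + j7.6 → |·| ≈ 7.6655, ∠ ≈ 82.50°
pole (1 + j190·0.025) = 1 + j4.75 → |·| ≈ 4.8541, ∠ ≈ 78.11°
pole (1 + j190·0.0125) = 1 + j2.375 → |·| ≈ 2.5769, ∠ ≈ 67.17°
|L| = 0.125 · 190 · 1.3793 / (7.6655 · 4.8541 · 2.5769) ≈ 0.34165
Gain = 20 log₁₀(0.34165) ≈ -9.33 dB
∠L = (89.70° + 43.53°) − (82.50° + 78.11° + 67.17°) = -94.55°

-9.3 dB, -94.6°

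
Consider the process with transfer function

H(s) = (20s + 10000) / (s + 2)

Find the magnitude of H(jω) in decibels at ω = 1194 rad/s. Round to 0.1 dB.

26.7 dB

Substitute s = j1194:
Numerator: 20(j1194) + 10000 = 10000 + j23880
Denominator: (j1194) + 2 = 2 + j1194
|N| = √(10000² + 23880²) ≈ 25889, ∠N ≈ 67.28°
|D| = √(2² + 1194²) ≈ 1194, ∠D ≈ 89.90°
|H| = 25889 / 1194 ≈ 21.683
Gain = 20 log₁₀(21.683) ≈ 26.72 dB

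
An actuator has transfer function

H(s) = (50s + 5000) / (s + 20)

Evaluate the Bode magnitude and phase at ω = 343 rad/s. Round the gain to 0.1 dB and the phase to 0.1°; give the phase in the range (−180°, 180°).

Substitute s = j343:
Numerator: 50(j343) + 5000 = 5000 + j17150
Denominator: (j343) + 20 = 20 + j343
|N| = √(5000² + 17150²) ≈ 17864, ∠N ≈ 73.75°
|D| = √(20² + 343²) ≈ 343.58, ∠D ≈ 86.66°
|H| = 17864 / 343.58 ≈ 51.994
Gain = 20 log₁₀(51.994) ≈ 34.32 dB
∠H = 73.75° − 86.66° = -12.91°

34.3 dB, -12.9°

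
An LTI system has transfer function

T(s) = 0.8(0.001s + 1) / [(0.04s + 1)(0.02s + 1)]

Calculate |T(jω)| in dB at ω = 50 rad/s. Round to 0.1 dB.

-11.9 dB

At ω = 50 rad/s:
zero (1 + j50·0.001) = 1 + j0.05 → |·| ≈ 1.0012, ∠ ≈ 2.86°
pole (1 + j50·0.04) = 1 + j2 → |·| ≈ 2.2361, ∠ ≈ 63.43°
pole (1 + j50·0.02) = 1 + j1 → |·| ≈ 1.4142, ∠ ≈ 45.00°
|T| = 0.8 · 1.0012 / (2.2361 · 1.4142) ≈ 0.25328
Gain = 20 log₁₀(0.25328) ≈ -11.93 dB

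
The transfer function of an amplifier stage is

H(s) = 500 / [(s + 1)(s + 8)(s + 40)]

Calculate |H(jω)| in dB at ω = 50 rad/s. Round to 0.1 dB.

-50.2 dB

At s = jω = j50:
pole (s+1): 1 + j50 → |·| = √(1²+50²) = √2501 ≈ 50.01, ∠ = arctan(50/1) ≈ 88.85°
pole (s+8): 8 + j50 → |·| = √(8²+50²) = √2564 ≈ 50.636, ∠ = arctan(50/8) ≈ 80.91°
pole (s+40): 40 + j50 → |·| = √(40²+50²) = √4100 ≈ 64.031, ∠ = arctan(50/40) ≈ 51.34°
|H| = 500 / 1.6215e+05 ≈ 0.0030836
Gain = 20 log₁₀(0.0030836) ≈ -50.22 dB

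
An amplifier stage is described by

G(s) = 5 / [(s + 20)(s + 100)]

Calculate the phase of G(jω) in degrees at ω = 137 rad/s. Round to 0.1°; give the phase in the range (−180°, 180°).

At s = jω = j137:
pole (s+20): 20 + j137 → |·| = √(20²+137²) = √19169 ≈ 138.45, ∠ = arctan(137/20) ≈ 81.69°
pole (s+100): 100 + j137 → |·| = √(100²+137²) = √28769 ≈ 169.61, ∠ = arctan(137/100) ≈ 53.87°
∠G = 0.00° − 135.56° = -135.56°

-135.6°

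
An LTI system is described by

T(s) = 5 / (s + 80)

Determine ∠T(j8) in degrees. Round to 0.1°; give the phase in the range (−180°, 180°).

At s = jω = j8:
pole (s+80): 80 + j8 → |·| = √(80²+8²) = √6464 ≈ 80.399, ∠ = arctan(8/80) ≈ 5.71°
∠T = 0.00° − 5.71° = -5.71°

-5.7°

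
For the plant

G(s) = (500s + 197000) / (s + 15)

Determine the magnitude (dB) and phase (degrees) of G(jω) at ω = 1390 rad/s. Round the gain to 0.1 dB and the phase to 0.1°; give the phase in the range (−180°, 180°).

54.3 dB, -15.2°

Substitute s = j1390:
Numerator: 500(j1390) + 197000 = 197000 + j695000
Denominator: (j1390) + 15 = 15 + j1390
|N| = √(197000² + 695000²) ≈ 7.2238e+05, ∠N ≈ 74.17°
|D| = √(15² + 1390²) ≈ 1390.1, ∠D ≈ 89.38°
|G| = 7.2238e+05 / 1390.1 ≈ 519.66
Gain = 20 log₁₀(519.66) ≈ 54.31 dB
∠G = 74.17° − 89.38° = -15.21°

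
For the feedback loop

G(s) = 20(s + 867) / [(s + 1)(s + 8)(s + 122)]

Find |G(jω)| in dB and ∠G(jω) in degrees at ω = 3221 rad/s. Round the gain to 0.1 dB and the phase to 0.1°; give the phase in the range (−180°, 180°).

-114.0 dB, 167.3°

At s = jω = j3221:
zero (s+867): 867 + j3221 → |·| = √(867²+3221²) = √11126530 ≈ 3335.6, ∠ = arctan(3221/867) ≈ 74.93°
pole (s+1): 1 + j3221 → |·| = √(1²+3221²) = √10374842 ≈ 3221, ∠ = arctan(3221/1) ≈ 89.98°
pole (s+8): 8 + j3221 → |·| = √(8²+3221²) = √10374905 ≈ 3221, ∠ = arctan(3221/8) ≈ 89.86°
pole (s+122): 122 + j3221 → |·| = √(122²+3221²) = √10389725 ≈ 3223.3, ∠ = arctan(3221/122) ≈ 87.83°
|G| = 20 · 3335.6 / 3.3441e+10 ≈ 1.9949e-06
Gain = 20 log₁₀(1.9949e-06) ≈ -114.00 dB
∠G = 74.93° − 267.67° = -192.74° ≡ 167.26° (principal value)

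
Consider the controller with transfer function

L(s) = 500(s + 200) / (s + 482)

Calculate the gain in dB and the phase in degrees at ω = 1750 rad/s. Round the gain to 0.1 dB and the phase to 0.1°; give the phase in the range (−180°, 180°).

At s = jω = j1750:
zero (s+200): 200 + j1750 → |·| = √(200²+1750²) = √3102500 ≈ 1761.4, ∠ = arctan(1750/200) ≈ 83.48°
pole (s+482): 482 + j1750 → |·| = √(482²+1750²) = √3294824 ≈ 1815.2, ∠ = arctan(1750/482) ≈ 74.60°
|L| = 500 · 1761.4 / 1815.2 ≈ 485.18
Gain = 20 log₁₀(485.18) ≈ 53.72 dB
∠L = 83.48° − 74.60° = 8.88°

53.7 dB, 8.9°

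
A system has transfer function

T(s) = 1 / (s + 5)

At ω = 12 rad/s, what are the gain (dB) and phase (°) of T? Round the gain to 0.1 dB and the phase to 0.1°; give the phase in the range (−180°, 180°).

Substitute s = j12:
Numerator: 1 = 1 + j0
Denominator: (j12) + 5 = 5 + j12
|N| = √(1² + 0²) ≈ 1, ∠N ≈ 0.00°
|D| = √(5² + 12²) ≈ 13, ∠D ≈ 67.38°
|T| = 1 / 13 ≈ 0.076923
Gain = 20 log₁₀(0.076923) ≈ -22.28 dB
∠T = 0.00° − 67.38° = -67.38°

-22.3 dB, -67.4°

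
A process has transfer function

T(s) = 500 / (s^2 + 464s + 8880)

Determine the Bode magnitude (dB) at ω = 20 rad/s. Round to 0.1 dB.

Substitute s = j20:
Numerator: 500 = 500 + j0
Denominator: (j20)^2 + 464(j20) + 8880 = 8480 + j9280
|N| = √(500² + 0²) ≈ 500, ∠N ≈ 0.00°
|D| = √(8480² + 9280²) ≈ 12571, ∠D ≈ 47.58°
|T| = 500 / 12571 ≈ 0.039774
Gain = 20 log₁₀(0.039774) ≈ -28.01 dB

-28.0 dB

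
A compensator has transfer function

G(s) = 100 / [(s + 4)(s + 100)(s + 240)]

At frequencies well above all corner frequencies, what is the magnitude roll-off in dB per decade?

Each pole contributes −20 dB/decade at high frequency; each zero contributes +20 dB/decade.
Net: 0 zero(s) − 3 pole(s) → -60 dB/decade.

-60 dB/decade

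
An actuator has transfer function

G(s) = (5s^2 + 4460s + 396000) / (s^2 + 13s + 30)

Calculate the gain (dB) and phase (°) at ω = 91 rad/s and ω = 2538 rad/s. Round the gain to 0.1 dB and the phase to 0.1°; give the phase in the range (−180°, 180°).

Substitute s = j91:
Numerator: 5(j91)^2 + 4460(j91) + 396000 = 354595 + j405860
Denominator: (j91)^2 + 13(j91) + 30 = -8251 + j1183
|N| = √(354595² + 405860²) ≈ 5.3894e+05, ∠N ≈ 48.86°
|D| = √(8251² + 1183²) ≈ 8335.4, ∠D ≈ 171.84°
|G| = 5.3894e+05 / 8335.4 ≈ 64.657
Gain = 20 log₁₀(64.657) ≈ 36.21 dB
∠G = 48.86° − 171.84° = -122.98°

Substitute s = j2538:
Numerator: 5(j2538)^2 + 4460(j2538) + 396000 = -31811220 + j11319480
Denominator: (j2538)^2 + 13(j2538) + 30 = -6441414 + j32994
|N| = √(31811220² + 11319480²) ≈ 3.3765e+07, ∠N ≈ 160.41°
|D| = √(6441414² + 32994²) ≈ 6.4415e+06, ∠D ≈ 179.71°
|G| = 3.3765e+07 / 6.4415e+06 ≈ 5.2418
Gain = 20 log₁₀(5.2418) ≈ 14.39 dB
∠G = 160.41° − 179.71° = -19.30°

ω = 91: 36.2 dB, -123.0°; ω = 2538: 14.4 dB, -19.3°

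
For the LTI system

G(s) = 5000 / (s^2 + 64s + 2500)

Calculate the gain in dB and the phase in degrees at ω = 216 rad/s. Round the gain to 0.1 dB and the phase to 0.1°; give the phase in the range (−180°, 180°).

At s = jω = j216:
quadratic: (j216)² + 64·j216 + 2500 = -44156 + j13824 → |·| ≈ 46269, ∠ ≈ 162.62°
|G| = 5000 / 46269 ≈ 0.10806
Gain = 20 log₁₀(0.10806) ≈ -19.33 dB
∠G = 0.00° − 162.62° = -162.62°

-19.3 dB, -162.6°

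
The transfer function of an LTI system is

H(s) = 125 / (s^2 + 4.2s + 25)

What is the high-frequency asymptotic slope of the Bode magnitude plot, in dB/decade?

Each pole contributes −20 dB/decade at high frequency; each zero contributes +20 dB/decade.
Net: 0 zero(s) − 2 pole(s) → -40 dB/decade.

-40 dB/decade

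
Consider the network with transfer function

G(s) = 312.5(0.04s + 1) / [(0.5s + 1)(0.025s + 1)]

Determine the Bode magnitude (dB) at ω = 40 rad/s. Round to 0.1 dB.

26.4 dB

At ω = 40 rad/s:
zero (1 + j40·0.04) = 1 + j1.6 → |·| ≈ 1.8868, ∠ ≈ 57.99°
pole (1 + j40·0.5) = 1 + j20 → |·| ≈ 20.025, ∠ ≈ 87.14°
pole (1 + j40·0.025) = 1 + j1 → |·| ≈ 1.4142, ∠ ≈ 45.00°
|G| = 312.5 · 1.8868 / (20.025 · 1.4142) ≈ 20.821
Gain = 20 log₁₀(20.821) ≈ 26.37 dB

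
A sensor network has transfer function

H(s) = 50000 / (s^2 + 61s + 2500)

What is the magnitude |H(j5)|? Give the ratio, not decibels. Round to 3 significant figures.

20.1

At s = jω = j5:
quadratic: (j5)² + 61·j5 + 2500 = 2475 + j305 → |·| ≈ 2493.7, ∠ ≈ 7.03°
|H| = 50000 / 2493.7 ≈ 20.051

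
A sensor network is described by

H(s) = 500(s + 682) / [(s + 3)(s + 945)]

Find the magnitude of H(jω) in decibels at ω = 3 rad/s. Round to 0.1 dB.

38.6 dB

At s = jω = j3:
zero (s+682): 682 + j3 → |·| = √(682²+3²) = √465133 ≈ 682.01, ∠ = arctan(3/682) ≈ 0.25°
pole (s+3): 3 + j3 → |·| = √(3²+3²) = √18 ≈ 4.2426, ∠ = arctan(3/3) ≈ 45.00°
pole (s+945): 945 + j3 → |·| = √(945²+3²) = √893034 ≈ 945, ∠ = arctan(3/945) ≈ 0.18°
|H| = 500 · 682.01 / 4009.3 ≈ 85.054
Gain = 20 log₁₀(85.054) ≈ 38.59 dB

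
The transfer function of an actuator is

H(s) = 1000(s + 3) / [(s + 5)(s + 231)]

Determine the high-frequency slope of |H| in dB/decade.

Each pole contributes −20 dB/decade at high frequency; each zero contributes +20 dB/decade.
Net: 1 zero(s) − 2 pole(s) → -20 dB/decade.

-20 dB/decade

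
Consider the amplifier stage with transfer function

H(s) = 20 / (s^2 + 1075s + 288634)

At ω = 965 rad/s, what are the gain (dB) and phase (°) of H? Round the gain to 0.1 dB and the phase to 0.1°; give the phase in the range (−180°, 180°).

Substitute s = j965:
Numerator: 20 = 20 + j0
Denominator: (j965)^2 + 1075(j965) + 288634 = -642591 + j1037375
|N| = √(20² + 0²) ≈ 20, ∠N ≈ 0.00°
|D| = √(642591² + 1037375²) ≈ 1.2203e+06, ∠D ≈ 121.78°
|H| = 20 / 1.2203e+06 ≈ 1.6389e-05
Gain = 20 log₁₀(1.6389e-05) ≈ -95.71 dB
∠H = 0.00° − 121.78° = -121.78°

-95.7 dB, -121.8°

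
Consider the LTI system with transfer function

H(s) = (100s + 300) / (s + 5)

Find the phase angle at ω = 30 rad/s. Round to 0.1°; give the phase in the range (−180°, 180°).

Substitute s = j30:
Numerator: 100(j30) + 300 = 300 + j3000
Denominator: (j30) + 5 = 5 + j30
|N| = √(300² + 3000²) ≈ 3015, ∠N ≈ 84.29°
|D| = √(5² + 30²) ≈ 30.414, ∠D ≈ 80.54°
∠H = 84.29° − 80.54° = 3.75°

3.8°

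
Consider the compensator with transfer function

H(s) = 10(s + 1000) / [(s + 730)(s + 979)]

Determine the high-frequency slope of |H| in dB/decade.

-20 dB/decade

Each pole contributes −20 dB/decade at high frequency; each zero contributes +20 dB/decade.
Net: 1 zero(s) − 2 pole(s) → -20 dB/decade.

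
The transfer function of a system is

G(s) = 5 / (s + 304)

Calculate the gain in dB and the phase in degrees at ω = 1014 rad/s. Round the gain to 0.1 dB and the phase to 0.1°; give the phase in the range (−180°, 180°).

Substitute s = j1014:
Numerator: 5 = 5 + j0
Denominator: (j1014) + 304 = 304 + j1014
|N| = √(5² + 0²) ≈ 5, ∠N ≈ 0.00°
|D| = √(304² + 1014²) ≈ 1058.6, ∠D ≈ 73.31°
|G| = 5 / 1058.6 ≈ 0.0047232
Gain = 20 log₁₀(0.0047232) ≈ -46.52 dB
∠G = 0.00° − 73.31° = -73.31°

-46.5 dB, -73.3°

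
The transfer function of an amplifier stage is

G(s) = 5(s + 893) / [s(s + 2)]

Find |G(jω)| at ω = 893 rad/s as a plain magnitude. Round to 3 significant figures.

0.00792

At s = jω = j893:
zero (s+893): 893 + j893 → |·| = √(893²+893²) = √1594898 ≈ 1262.9, ∠ = arctan(893/893) ≈ 45.00°
pole (s+2): 2 + j893 → |·| = √(2²+893²) = √797453 ≈ 893, ∠ = arctan(893/2) ≈ 89.87°
pole at origin: |s| = 893, ∠ = 90.00° (in denominator)
|G| = 5 · 1262.9 / 7.9745e+05 ≈ 0.0079184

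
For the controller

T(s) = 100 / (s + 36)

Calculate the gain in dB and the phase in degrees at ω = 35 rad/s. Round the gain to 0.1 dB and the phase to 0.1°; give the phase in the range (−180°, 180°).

Substitute s = j35:
Numerator: 100 = 100 + j0
Denominator: (j35) + 36 = 36 + j35
|N| = √(100² + 0²) ≈ 100, ∠N ≈ 0.00°
|D| = √(36² + 35²) ≈ 50.21, ∠D ≈ 44.19°
|T| = 100 / 50.21 ≈ 1.9916
Gain = 20 log₁₀(1.9916) ≈ 5.98 dB
∠T = 0.00° − 44.19° = -44.19°

6.0 dB, -44.2°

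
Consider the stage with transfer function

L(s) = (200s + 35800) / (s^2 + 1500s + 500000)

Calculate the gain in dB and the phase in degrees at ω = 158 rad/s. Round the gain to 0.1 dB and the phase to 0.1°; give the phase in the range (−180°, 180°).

-20.9 dB, 14.9°

Substitute s = j158:
Numerator: 200(j158) + 35800 = 35800 + j31600
Denominator: (j158)^2 + 1500(j158) + 500000 = 475036 + j237000
|N| = √(35800² + 31600²) ≈ 47751, ∠N ≈ 41.43°
|D| = √(475036² + 237000²) ≈ 5.3087e+05, ∠D ≈ 26.52°
|L| = 47751 / 5.3087e+05 ≈ 0.089949
Gain = 20 log₁₀(0.089949) ≈ -20.92 dB
∠L = 41.43° − 26.52° = 14.91°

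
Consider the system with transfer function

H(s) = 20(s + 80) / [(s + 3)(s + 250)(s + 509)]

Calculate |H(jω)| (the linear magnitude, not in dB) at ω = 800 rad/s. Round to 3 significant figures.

2.53e-05

At s = jω = j800:
zero (s+80): 80 + j800 → |·| = √(80²+800²) = √646400 ≈ 803.99, ∠ = arctan(800/80) ≈ 84.29°
pole (s+3): 3 + j800 → |·| = √(3²+800²) = √640009 ≈ 800.01, ∠ = arctan(800/3) ≈ 89.79°
pole (s+250): 250 + j800 → |·| = √(250²+800²) = √702500 ≈ 838.15, ∠ = arctan(800/250) ≈ 72.65°
pole (s+509): 509 + j800 → |·| = √(509²+800²) = √899081 ≈ 948.2, ∠ = arctan(800/509) ≈ 57.53°
|H| = 20 · 803.99 / 6.358e+08 ≈ 2.5291e-05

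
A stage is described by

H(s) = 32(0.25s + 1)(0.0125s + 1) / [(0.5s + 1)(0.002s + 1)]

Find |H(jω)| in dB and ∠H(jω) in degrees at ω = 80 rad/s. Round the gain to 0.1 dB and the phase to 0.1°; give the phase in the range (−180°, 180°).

27.0 dB, 34.5°

At ω = 80 rad/s:
zero (1 + j80·0.25) = 1 + j20 → |·| ≈ 20.025, ∠ ≈ 87.14°
zero (1 + j80·0.0125) = 1 + j1 → |·| ≈ 1.4142, ∠ ≈ 45.00°
pole (1 + j80·0.5) = 1 + j40 → |·| ≈ 40.012, ∠ ≈ 88.57°
pole (1 + j80·0.002) = 1 + j0.16 → |·| ≈ 1.0127, ∠ ≈ 9.09°
|H| = 32 · 20.025 · 1.4142 / (40.012 · 1.0127) ≈ 22.365
Gain = 20 log₁₀(22.365) ≈ 26.99 dB
∠H = (87.14° + 45.00°) − (88.57° + 9.09°) = 34.48°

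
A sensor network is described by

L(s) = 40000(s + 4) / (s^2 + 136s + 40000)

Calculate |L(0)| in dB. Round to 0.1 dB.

12.0 dB

L(0) = 40000·4 / 40000 = 4
20 log₁₀(4) ≈ 12.04 dB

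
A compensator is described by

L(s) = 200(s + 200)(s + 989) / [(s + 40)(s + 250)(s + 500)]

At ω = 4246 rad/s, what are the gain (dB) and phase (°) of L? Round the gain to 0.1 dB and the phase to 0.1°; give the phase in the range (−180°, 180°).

-26.4 dB, -95.2°

At s = jω = j4246:
zero (s+200): 200 + j4246 → |·| = √(200²+4246²) = √18068516 ≈ 4250.7, ∠ = arctan(4246/200) ≈ 87.30°
zero (s+989): 989 + j4246 → |·| = √(989²+4246²) = √19006637 ≈ 4359.7, ∠ = arctan(4246/989) ≈ 76.89°
pole (s+40): 40 + j4246 → |·| = √(40²+4246²) = √18030116 ≈ 4246.2, ∠ = arctan(4246/40) ≈ 89.46°
pole (s+250): 250 + j4246 → |·| = √(250²+4246²) = √18091016 ≈ 4253.4, ∠ = arctan(4246/250) ≈ 86.63°
pole (s+500): 500 + j4246 → |·| = √(500²+4246²) = √18278516 ≈ 4275.3, ∠ = arctan(4246/500) ≈ 83.28°
|L| = 200 · 1.8532e+07 / 7.7215e+10 ≈ 0.048001
Gain = 20 log₁₀(0.048001) ≈ -26.37 dB
∠L = 164.19° − 259.37° = -95.18°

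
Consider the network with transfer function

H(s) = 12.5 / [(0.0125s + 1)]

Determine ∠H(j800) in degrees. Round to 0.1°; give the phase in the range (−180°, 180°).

-84.3°

At ω = 800 rad/s:
pole (1 + j800·0.0125) = 1 + j10 → |·| ≈ 10.05, ∠ ≈ 84.29°
∠H = (0°) − (84.29°) = -84.29°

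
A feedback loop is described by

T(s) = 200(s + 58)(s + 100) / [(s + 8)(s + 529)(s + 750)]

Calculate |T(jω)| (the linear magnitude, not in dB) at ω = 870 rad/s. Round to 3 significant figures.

0.150

At s = jω = j870:
zero (s+58): 58 + j870 → |·| = √(58²+870²) = √760264 ≈ 871.93, ∠ = arctan(870/58) ≈ 86.19°
zero (s+100): 100 + j870 → |·| = √(100²+870²) = √766900 ≈ 875.73, ∠ = arctan(870/100) ≈ 83.44°
pole (s+8): 8 + j870 → |·| = √(8²+870²) = √756964 ≈ 870.04, ∠ = arctan(870/8) ≈ 89.47°
pole (s+529): 529 + j870 → |·| = √(529²+870²) = √1036741 ≈ 1018.2, ∠ = arctan(870/529) ≈ 58.70°
pole (s+750): 750 + j870 → |·| = √(750²+870²) = √1319400 ≈ 1148.7, ∠ = arctan(870/750) ≈ 49.24°
|T| = 200 · 7.6358e+05 / 1.0176e+09 ≈ 0.15007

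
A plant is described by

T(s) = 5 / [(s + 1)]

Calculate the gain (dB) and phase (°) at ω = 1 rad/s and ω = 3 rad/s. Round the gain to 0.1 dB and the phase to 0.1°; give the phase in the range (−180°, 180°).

At ω = 1 rad/s:
pole (1 + j1·1) = 1 + j1 → |·| ≈ 1.4142, ∠ ≈ 45.00°
|T| = 5 · 1 / (1.4142) ≈ 3.5356
Gain = 20 log₁₀(3.5356) ≈ 10.97 dB
∠T = (0°) − (45.00°) = -45.00°

At ω = 3 rad/s:
pole (1 + j3·1) = 1 + j3 → |·| ≈ 3.1623, ∠ ≈ 71.57°
|T| = 5 · 1 / (3.1623) ≈ 1.5811
Gain = 20 log₁₀(1.5811) ≈ 3.98 dB
∠T = (0°) − (71.57°) = -71.57°

ω = 1: 11.0 dB, -45.0°; ω = 3: 4.0 dB, -71.6°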